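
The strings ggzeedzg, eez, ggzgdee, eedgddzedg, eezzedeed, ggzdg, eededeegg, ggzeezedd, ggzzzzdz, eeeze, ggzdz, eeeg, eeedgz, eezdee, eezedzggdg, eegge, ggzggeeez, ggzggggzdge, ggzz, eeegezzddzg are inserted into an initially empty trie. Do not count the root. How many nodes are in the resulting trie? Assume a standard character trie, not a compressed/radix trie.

Trace insertions, counting only characters that open a new branch:
  "ggzeedzg" → 8 new (g, g, z, e, e, d, z, g)
  "eez" → 3 new (e, e, z)
  "ggzgdee" → prefix "ggz" already present; 4 new (g, d, e, e)
  "eedgddzedg" → prefix "ee" already present; 8 new (d, g, d, d, z, e, d, g)
  "eezzedeed" → prefix "eez" already present; 6 new (z, e, d, e, e, d)
  "ggzdg" → prefix "ggz" already present; 2 new (d, g)
  "eededeegg" → prefix "eed" already present; 6 new (e, d, e, e, g, g)
  "ggzeezedd" → prefix "ggzee" already present; 4 new (z, e, d, d)
  "ggzzzzdz" → prefix "ggz" already present; 5 new (z, z, z, d, z)
  "eeeze" → prefix "ee" already present; 3 new (e, z, e)
  "ggzdz" → prefix "ggzd" already present; 1 new (z)
  "eeeg" → prefix "eee" already present; 1 new (g)
  "eeedgz" → prefix "eee" already present; 3 new (d, g, z)
  "eezdee" → prefix "eez" already present; 3 new (d, e, e)
  "eezedzggdg" → prefix "eez" already present; 7 new (e, d, z, g, g, d, g)
  "eegge" → prefix "ee" already present; 3 new (g, g, e)
  "ggzggeeez" → prefix "ggzg" already present; 5 new (g, e, e, e, z)
  "ggzggggzdge" → prefix "ggzgg" already present; 6 new (g, g, z, d, g, e)
  "ggzz" → prefix "ggzz" already present; 0 new (none)
  "eeegezzddzg" → prefix "eeeg" already present; 7 new (e, z, z, d, d, z, g)
Total nodes = 8 + 3 + 4 + 8 + 6 + 2 + 6 + 4 + 5 + 3 + 1 + 1 + 3 + 3 + 7 + 3 + 5 + 6 + 0 + 7 = 85

85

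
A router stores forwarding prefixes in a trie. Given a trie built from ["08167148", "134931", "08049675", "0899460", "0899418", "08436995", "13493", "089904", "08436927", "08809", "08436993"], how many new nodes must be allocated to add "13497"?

The longest prefix of "13497" already in the trie is "1349" (length 4).
New nodes needed: |"13497"| − 4 = 5 − 4 = 1.

1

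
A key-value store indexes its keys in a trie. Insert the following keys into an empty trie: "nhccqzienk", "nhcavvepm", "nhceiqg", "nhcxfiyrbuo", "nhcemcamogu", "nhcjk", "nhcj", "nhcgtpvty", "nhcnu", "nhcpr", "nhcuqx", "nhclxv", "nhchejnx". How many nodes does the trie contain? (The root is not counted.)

58

Count nodes per top-level branch (shared prefixes stored once):
  'n'-branch (nhcavvepm, nhccqzienk, nhceiqg, nhcemcamogu, nhcgtpvty, nhchejnx, nhcj, nhcjk, nhclxv, nhcnu, nhcpr, nhcuqx, nhcxfiyrbuo): 58 nodes
Sum: 58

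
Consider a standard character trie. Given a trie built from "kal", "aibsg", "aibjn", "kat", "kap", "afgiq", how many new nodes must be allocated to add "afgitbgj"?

4

The longest prefix of "afgitbgj" already in the trie is "afgi" (length 4).
So 8 − 4 = 4 new nodes.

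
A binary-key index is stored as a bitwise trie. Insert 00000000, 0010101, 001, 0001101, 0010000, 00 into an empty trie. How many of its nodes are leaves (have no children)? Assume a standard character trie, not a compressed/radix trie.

4

A leaf is a node with no children — equivalently, the end of a word that is not a proper prefix of any other stored word.
Those words: "00000000", "0001101", "0010000", "0010101"
Leaf count: 4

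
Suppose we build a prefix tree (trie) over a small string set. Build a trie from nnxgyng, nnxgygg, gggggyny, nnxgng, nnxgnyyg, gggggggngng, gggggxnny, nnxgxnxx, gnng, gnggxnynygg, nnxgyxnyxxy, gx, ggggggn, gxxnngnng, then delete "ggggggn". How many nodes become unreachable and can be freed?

1

A node on "ggggggn"'s path can go only if nothing else ends at it or branches off below it.
The suffix "n" (1 node) is used only by "ggggggn"; the node for "gggggg" still has the child "g", so pruning stops there.
Nodes removed: 1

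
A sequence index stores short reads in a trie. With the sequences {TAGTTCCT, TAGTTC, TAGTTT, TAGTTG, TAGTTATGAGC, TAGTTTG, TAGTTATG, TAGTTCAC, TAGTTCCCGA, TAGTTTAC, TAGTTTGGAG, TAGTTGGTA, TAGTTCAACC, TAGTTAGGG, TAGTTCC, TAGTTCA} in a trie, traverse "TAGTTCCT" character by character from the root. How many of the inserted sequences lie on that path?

Walk "TAGTTCCT" from the root; an end-of-word marker is hit whenever a stored word is a prefix of "TAGTTCCT".
Prefixes of the query that are stored words: "TAGTTC", "TAGTTCC", "TAGTTCCT"
Count: 3

3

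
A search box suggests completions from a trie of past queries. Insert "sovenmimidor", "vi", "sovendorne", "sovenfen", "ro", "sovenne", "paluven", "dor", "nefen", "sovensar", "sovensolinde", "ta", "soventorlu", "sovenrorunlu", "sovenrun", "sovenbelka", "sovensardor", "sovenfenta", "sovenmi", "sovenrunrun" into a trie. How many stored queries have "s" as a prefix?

Filter for entries beginning with "s":
Words under "s": sovenbelka, sovendorne, sovenfen, sovenfenta, sovenmi, sovenmimidor, sovenne, sovenrorunlu, sovenrun, sovenrunrun, sovensar, sovensardor, sovensolinde, soventorlu
Count: 14

14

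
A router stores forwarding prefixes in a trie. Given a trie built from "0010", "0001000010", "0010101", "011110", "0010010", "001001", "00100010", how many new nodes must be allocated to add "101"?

"101" shares no prefix with any stored word, so all 3 characters open new nodes.
3 − 0 = 3 new nodes.

3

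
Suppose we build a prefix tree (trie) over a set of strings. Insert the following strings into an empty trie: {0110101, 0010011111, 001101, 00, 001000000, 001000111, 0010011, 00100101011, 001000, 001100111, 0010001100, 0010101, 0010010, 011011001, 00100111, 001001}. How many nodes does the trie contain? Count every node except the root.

44

Count nodes per top-level branch (shared prefixes stored once):
  '0'-branch (00, 001000, 001000000, 0010001100, 001000111, 001001, 0010010, 00100101011, 0010011, 00100111, 0010011111, 0010101, 001100111, 001101, 0110101, 011011001): 44 nodes
Sum: 44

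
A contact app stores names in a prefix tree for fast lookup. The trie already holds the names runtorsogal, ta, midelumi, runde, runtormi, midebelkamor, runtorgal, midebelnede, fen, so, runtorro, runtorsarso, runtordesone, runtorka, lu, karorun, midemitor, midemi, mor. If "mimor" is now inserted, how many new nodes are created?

Walking "mimor" from the root, the first 2 characters ("mi") follow existing edges; "m" is the first miss.
New nodes needed: |"mimor"| − 2 = 5 − 2 = 3.

3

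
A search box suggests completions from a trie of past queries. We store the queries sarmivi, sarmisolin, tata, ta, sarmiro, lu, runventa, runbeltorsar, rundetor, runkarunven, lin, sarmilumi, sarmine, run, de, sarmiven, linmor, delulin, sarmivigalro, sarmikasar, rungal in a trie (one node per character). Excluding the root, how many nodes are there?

83

Count nodes per top-level branch (shared prefixes stored once):
  'd'-branch (de, delulin): 7 nodes
  'l'-branch (lin, linmor, lu): 7 nodes
  'r'-branch (run, runbeltorsar, rundetor, rungal, runkarunven, runventa): 33 nodes
  's'-branch (sarmikasar, sarmilumi, sarmine, sarmiro, sarmisolin, sarmiven, sarmivi, sarmivigalro): 32 nodes
  't'-branch (ta, tata): 4 nodes
Sum: 83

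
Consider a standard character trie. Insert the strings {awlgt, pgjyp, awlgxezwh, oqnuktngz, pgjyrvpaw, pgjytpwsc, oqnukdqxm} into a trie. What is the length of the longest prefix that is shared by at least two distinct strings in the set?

5

Look for the deepest trie node that still has at least two words in its subtree.
e.g. "oqnukdqxm" and "oqnuktngz" share the prefix "oqnuk" of length 5; no pair shares a longer one.
Longest shared-prefix length: 5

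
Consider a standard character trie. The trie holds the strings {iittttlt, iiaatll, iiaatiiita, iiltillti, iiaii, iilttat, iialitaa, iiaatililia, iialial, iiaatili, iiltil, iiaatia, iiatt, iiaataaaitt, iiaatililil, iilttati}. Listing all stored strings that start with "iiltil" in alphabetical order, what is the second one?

Words with prefix "iiltil", in lexicographic order: "iiltil", "iiltillti"
The 2nd is iiltillti.

iiltillti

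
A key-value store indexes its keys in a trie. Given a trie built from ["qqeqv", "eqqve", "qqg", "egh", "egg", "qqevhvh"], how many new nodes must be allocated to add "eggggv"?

3

"egg" is already a path in the trie; the remaining "ggv" must be added.
New nodes needed: |"eggggv"| − 3 = 6 − 3 = 3.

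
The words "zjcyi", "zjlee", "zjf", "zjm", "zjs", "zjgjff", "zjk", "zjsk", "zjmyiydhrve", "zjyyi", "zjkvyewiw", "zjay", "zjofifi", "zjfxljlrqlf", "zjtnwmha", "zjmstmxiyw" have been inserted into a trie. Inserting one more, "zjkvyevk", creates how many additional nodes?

The longest prefix of "zjkvyevk" already in the trie is "zjkvye" (length 6).
New nodes needed: |"zjkvyevk"| − 6 = 8 − 6 = 2.

2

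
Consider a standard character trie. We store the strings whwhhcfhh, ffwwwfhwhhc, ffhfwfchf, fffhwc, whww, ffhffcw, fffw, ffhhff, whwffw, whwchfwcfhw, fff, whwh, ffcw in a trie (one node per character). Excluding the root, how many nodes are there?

52

Insert word by word; a character creates a node only if that edge doesn't already exist:
  "whwhhcfhh" → 9 new (w, h, w, h, h, c, f, h, h)
  "ffwwwfhwhhc" → 11 new (f, f, w, w, w, f, h, w, h, h, c)
  "ffhfwfchf" → prefix "ff" already present; 7 new (h, f, w, f, c, h, f)
  "fffhwc" → prefix "ff" already present; 4 new (f, h, w, c)
  "whww" → prefix "whw" already present; 1 new (w)
  "ffhffcw" → prefix "ffhf" already present; 3 new (f, c, w)
  "fffw" → prefix "fff" already present; 1 new (w)
  "ffhhff" → prefix "ffh" already present; 3 new (h, f, f)
  "whwffw" → prefix "whw" already present; 3 new (f, f, w)
  "whwchfwcfhw" → prefix "whw" already present; 8 new (c, h, f, w, c, f, h, w)
  "fff" → prefix "fff" already present; 0 new (none)
  "whwh" → prefix "whwh" already present; 0 new (none)
  "ffcw" → prefix "ff" already present; 2 new (c, w)
Total nodes = 9 + 11 + 7 + 4 + 1 + 3 + 1 + 3 + 3 + 8 + 0 + 0 + 2 = 52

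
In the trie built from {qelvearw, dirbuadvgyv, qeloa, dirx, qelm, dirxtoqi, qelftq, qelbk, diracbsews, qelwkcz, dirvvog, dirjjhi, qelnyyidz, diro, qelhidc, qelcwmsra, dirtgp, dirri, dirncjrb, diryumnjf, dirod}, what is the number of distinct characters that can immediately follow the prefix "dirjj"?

The children of the "dirjj" node are the distinct next characters among strings starting with "dirjj".
Characters that immediately follow "dirjj" among the stored strings: {h}.
That node has 1 child edge.

1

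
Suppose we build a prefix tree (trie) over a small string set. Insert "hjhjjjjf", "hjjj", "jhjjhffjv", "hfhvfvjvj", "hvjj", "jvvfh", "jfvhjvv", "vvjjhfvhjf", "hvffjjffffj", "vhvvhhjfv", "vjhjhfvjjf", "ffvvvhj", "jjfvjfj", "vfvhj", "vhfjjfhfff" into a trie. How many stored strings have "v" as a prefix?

Traverse to the node for "v", then collect every word in that subtree.
Matches: "vfvhj", "vhfjjfhfff", "vhvvhhjfv", "vjhjhfvjjf", "vvjjhfvhjf"
Count: 5

5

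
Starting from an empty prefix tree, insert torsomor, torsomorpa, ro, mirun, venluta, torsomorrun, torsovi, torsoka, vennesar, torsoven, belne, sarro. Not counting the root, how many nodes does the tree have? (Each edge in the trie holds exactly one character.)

48

For each word, the new-node count is its length minus the longest prefix already in the trie:
  "torsomor" → 8 new (t, o, r, s, o, m, o, r)
  "torsomorpa" → prefix "torsomor" already present; 2 new (p, a)
  "ro" → 2 new (r, o)
  "mirun" → 5 new (m, i, r, u, n)
  "venluta" → 7 new (v, e, n, l, u, t, a)
  "torsomorrun" → prefix "torsomor" already present; 3 new (r, u, n)
  "torsovi" → prefix "torso" already present; 2 new (v, i)
  "torsoka" → prefix "torso" already present; 2 new (k, a)
  "vennesar" → prefix "ven" already present; 5 new (n, e, s, a, r)
  "torsoven" → prefix "torsov" already present; 2 new (e, n)
  "belne" → 5 new (b, e, l, n, e)
  "sarro" → 5 new (s, a, r, r, o)
Total nodes = 8 + 2 + 2 + 5 + 7 + 3 + 2 + 2 + 5 + 2 + 5 + 5 = 48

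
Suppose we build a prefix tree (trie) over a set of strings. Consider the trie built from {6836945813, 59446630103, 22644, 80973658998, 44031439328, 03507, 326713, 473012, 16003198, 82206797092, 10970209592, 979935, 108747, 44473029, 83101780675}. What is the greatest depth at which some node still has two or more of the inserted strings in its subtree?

2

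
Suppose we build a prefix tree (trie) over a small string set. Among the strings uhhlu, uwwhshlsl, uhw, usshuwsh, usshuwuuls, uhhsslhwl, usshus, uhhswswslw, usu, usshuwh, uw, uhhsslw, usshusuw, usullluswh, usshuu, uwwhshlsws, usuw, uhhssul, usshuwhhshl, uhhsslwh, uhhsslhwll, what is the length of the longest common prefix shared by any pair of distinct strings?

9

Look for the deepest trie node that still has at least two words in its subtree.
e.g. "uhhsslhwl" and "uhhsslhwll" share the prefix "uhhsslhwl" of length 9; no pair shares a longer one.
Longest shared-prefix length: 9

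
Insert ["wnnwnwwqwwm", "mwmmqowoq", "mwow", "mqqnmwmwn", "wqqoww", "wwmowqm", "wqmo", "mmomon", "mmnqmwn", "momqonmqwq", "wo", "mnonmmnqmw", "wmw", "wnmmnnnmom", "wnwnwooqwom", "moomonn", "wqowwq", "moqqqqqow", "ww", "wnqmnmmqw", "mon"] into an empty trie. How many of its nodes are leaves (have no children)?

20

A leaf is a node with no children — equivalently, the end of a word that is not a proper prefix of any other stored word.
Those words: "mmnqmwn", "mmomon", "mnonmmnqmw", "momqonmqwq", "mon", "moomonn", "moqqqqqow", "mqqnmwmwn", "mwmmqowoq", "mwow", "wmw", "wnmmnnnmom", "wnnwnwwqwwm", "wnqmnmmqw", "wnwnwooqwom", "wo", "wqmo", "wqowwq", "wqqoww", "wwmowqm"
Leaf count: 20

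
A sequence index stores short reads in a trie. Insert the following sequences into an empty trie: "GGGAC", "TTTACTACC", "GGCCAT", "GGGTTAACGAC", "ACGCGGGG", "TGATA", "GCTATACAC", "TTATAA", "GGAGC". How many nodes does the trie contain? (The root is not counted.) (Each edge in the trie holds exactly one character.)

53

Trace insertions, counting only characters that open a new branch:
  "GGGAC" → 5 new (G, G, G, A, C)
  "TTTACTACC" → 9 new (T, T, T, A, C, T, A, C, C)
  "GGCCAT" → prefix "GG" already present; 4 new (C, C, A, T)
  "GGGTTAACGAC" → prefix "GGG" already present; 8 new (T, T, A, A, C, G, A, C)
  "ACGCGGGG" → 8 new (A, C, G, C, G, G, G, G)
  "TGATA" → prefix "T" already present; 4 new (G, A, T, A)
  "GCTATACAC" → prefix "G" already present; 8 new (C, T, A, T, A, C, A, C)
  "TTATAA" → prefix "TT" already present; 4 new (A, T, A, A)
  "GGAGC" → prefix "GG" already present; 3 new (A, G, C)
Total nodes = 5 + 9 + 4 + 8 + 8 + 4 + 8 + 4 + 3 = 53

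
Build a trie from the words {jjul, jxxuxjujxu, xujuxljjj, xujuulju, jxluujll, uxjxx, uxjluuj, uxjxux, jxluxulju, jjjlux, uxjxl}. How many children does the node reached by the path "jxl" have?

Walk "jxl" from the root, arriving at one node.
Distinct next characters after "jxl": u.
That node has 1 child edge.

1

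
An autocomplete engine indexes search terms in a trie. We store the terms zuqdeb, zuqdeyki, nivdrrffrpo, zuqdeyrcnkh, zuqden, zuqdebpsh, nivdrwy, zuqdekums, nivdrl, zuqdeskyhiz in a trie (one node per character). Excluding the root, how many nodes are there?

42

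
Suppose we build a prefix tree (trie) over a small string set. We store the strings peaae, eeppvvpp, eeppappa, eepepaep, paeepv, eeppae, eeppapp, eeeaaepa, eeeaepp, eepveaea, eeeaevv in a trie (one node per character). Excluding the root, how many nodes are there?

44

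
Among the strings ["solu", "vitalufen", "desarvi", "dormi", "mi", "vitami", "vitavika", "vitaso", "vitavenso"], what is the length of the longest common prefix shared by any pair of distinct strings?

5

Look for the deepest trie node that still has at least two words in its subtree.
e.g. "vitavenso" and "vitavika" share the prefix "vitav" of length 5; no pair shares a longer one.
Longest shared-prefix length: 5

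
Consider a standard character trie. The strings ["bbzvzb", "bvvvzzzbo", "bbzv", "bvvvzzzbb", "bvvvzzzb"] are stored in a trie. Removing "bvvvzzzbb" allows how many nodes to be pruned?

1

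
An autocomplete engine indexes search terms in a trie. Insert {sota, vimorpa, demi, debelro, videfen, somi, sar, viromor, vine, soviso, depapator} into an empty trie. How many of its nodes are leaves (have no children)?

11

A leaf is a node with no children — equivalently, the end of a word that is not a proper prefix of any other stored word.
Those words: "debelro", "demi", "depapator", "sar", "somi", "sota", "soviso", "videfen", "vimorpa", "vine", "viromor"
Leaf count: 11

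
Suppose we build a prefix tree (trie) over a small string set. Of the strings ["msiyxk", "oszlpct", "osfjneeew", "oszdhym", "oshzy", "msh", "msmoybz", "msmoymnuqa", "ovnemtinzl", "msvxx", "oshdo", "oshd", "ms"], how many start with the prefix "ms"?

6

Traverse to the node for "ms", then collect every word in that subtree.
Matches: "ms", "msh", "msiyxk", "msmoybz", "msmoymnuqa", "msvxx"
Count: 6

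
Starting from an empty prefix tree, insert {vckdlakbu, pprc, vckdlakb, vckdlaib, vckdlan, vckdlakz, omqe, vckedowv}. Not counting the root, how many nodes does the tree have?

Trie structure (* marks end of a word):
(root)
├─ o
│  └─ m
│     └─ q
│        └─ e *
├─ p
│  └─ p
│     └─ r
│        └─ c *
└─ v
   └─ c
      └─ k
         ├─ d
         │  └─ l
         │     └─ a
         │        ├─ i
         │        │  └─ b *
         │        ├─ k
         │        │  ├─ b *
         │        │  │  └─ u *
         │        │  └─ z *
         │        └─ n *
         └─ e
            └─ d
               └─ o
                  └─ w
                     └─ v *
Counting every labelled node above: 26.

26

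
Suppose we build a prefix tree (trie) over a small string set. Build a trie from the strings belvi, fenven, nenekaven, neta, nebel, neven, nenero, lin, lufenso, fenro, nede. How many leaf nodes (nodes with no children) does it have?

Leaves are exactly the stored words that no other stored word extends.
Those words: "belvi", "fenro", "fenven", "lin", "lufenso", "nebel", "nede", "nenekaven", "nenero", "neta", "neven"
Leaf count: 11

11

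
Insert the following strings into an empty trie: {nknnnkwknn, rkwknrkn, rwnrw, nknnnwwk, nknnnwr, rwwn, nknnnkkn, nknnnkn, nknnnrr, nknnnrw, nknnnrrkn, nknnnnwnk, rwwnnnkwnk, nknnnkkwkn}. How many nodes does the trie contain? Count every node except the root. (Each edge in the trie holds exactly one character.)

49

Count nodes per top-level branch (shared prefixes stored once):
  'n'-branch (nknnnkkn, nknnnkkwkn, nknnnkn, nknnnkwknn, nknnnnwnk, nknnnrr, nknnnrrkn, nknnnrw, nknnnwr, nknnnwwk): 29 nodes
  'r'-branch (rkwknrkn, rwnrw, rwwn, rwwnnnkwnk): 20 nodes
Sum: 49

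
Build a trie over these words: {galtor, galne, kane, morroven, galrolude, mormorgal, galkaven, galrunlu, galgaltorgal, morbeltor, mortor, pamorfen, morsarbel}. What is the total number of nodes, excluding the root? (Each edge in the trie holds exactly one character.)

73

Insert word by word; a character creates a node only if that edge doesn't already exist:
  "galtor" → 6 new (g, a, l, t, o, r)
  "galne" → prefix "gal" already present; 2 new (n, e)
  "kane" → 4 new (k, a, n, e)
  "morroven" → 8 new (m, o, r, r, o, v, e, n)
  "galrolude" → prefix "gal" already present; 6 new (r, o, l, u, d, e)
  "mormorgal" → prefix "mor" already present; 6 new (m, o, r, g, a, l)
  "galkaven" → prefix "gal" already present; 5 new (k, a, v, e, n)
  "galrunlu" → prefix "galr" already present; 4 new (u, n, l, u)
  "galgaltorgal" → prefix "gal" already present; 9 new (g, a, l, t, o, r, g, a, l)
  "morbeltor" → prefix "mor" already present; 6 new (b, e, l, t, o, r)
  "mortor" → prefix "mor" already present; 3 new (t, o, r)
  "pamorfen" → 8 new (p, a, m, o, r, f, e, n)
  "morsarbel" → prefix "mor" already present; 6 new (s, a, r, b, e, l)
Total nodes = 6 + 2 + 4 + 8 + 6 + 6 + 5 + 4 + 9 + 6 + 3 + 8 + 6 = 73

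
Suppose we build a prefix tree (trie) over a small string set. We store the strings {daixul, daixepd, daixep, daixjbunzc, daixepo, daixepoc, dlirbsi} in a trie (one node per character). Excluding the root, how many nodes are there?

Trace insertions, counting only characters that open a new branch:
  "daixul" → 6 new (d, a, i, x, u, l)
  "daixepd" → prefix "daix" already present; 3 new (e, p, d)
  "daixep" → prefix "daixep" already present; 0 new (none)
  "daixjbunzc" → prefix "daix" already present; 6 new (j, b, u, n, z, c)
  "daixepo" → prefix "daixep" already present; 1 new (o)
  "daixepoc" → prefix "daixepo" already present; 1 new (c)
  "dlirbsi" → prefix "d" already present; 6 new (l, i, r, b, s, i)
Total nodes = 6 + 3 + 0 + 6 + 1 + 1 + 6 = 23

23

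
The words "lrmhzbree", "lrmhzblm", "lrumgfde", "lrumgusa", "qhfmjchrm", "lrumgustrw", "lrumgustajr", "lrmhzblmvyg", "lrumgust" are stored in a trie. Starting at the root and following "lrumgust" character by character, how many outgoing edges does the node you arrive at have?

2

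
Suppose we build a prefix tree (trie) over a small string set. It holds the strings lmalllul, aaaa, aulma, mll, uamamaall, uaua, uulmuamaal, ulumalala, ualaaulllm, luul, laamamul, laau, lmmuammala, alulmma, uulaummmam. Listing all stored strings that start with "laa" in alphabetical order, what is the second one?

Words with prefix "laa", in lexicographic order: "laamamul", "laau"
Position 2: laau

laau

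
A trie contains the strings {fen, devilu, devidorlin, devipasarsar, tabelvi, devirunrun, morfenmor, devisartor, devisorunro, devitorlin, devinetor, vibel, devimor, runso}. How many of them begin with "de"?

Filter for entries beginning with "de":
Words under "de": devidorlin, devilu, devimor, devinetor, devipasarsar, devirunrun, devisartor, devisorunro, devitorlin
Count: 9

9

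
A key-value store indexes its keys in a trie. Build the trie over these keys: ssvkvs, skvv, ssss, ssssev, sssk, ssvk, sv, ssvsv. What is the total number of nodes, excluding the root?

17

Insert word by word; a character creates a node only if that edge doesn't already exist:
  "ssvkvs" → 6 new (s, s, v, k, v, s)
  "skvv" → prefix "s" already present; 3 new (k, v, v)
  "ssss" → prefix "ss" already present; 2 new (s, s)
  "ssssev" → prefix "ssss" already present; 2 new (e, v)
  "sssk" → prefix "sss" already present; 1 new (k)
  "ssvk" → prefix "ssvk" already present; 0 new (none)
  "sv" → prefix "s" already present; 1 new (v)
  "ssvsv" → prefix "ssv" already present; 2 new (s, v)
Total nodes = 6 + 3 + 2 + 2 + 1 + 0 + 1 + 2 = 17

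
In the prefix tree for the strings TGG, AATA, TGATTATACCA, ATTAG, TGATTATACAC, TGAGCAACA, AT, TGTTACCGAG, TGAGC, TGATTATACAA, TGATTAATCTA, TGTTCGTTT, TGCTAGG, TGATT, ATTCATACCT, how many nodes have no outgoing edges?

Leaves are exactly the stored words that no other stored word extends.
Those words: "AATA", "ATTAG", "ATTCATACCT", "TGAGCAACA", "TGATTAATCTA", "TGATTATACAA", "TGATTATACAC", "TGATTATACCA", "TGCTAGG", "TGG", "TGTTACCGAG", "TGTTCGTTT"
Leaf count: 12

12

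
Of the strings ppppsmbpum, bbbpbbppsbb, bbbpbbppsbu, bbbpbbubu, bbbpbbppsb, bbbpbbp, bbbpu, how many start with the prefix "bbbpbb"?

Walk to "bbbpbb"; the words in its subtree are exactly those with that prefix.
Matches: "bbbpbbp", "bbbpbbppsb", "bbbpbbppsbb", "bbbpbbppsbu", "bbbpbbubu"
Count: 5

5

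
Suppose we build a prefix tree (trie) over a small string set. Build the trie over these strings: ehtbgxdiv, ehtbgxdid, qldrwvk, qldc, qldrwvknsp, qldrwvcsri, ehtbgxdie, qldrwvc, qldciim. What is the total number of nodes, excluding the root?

29

Insert word by word; a character creates a node only if that edge doesn't already exist:
  "ehtbgxdiv" → 9 new (e, h, t, b, g, x, d, i, v)
  "ehtbgxdid" → prefix "ehtbgxdi" already present; 1 new (d)
  "qldrwvk" → 7 new (q, l, d, r, w, v, k)
  "qldc" → prefix "qld" already present; 1 new (c)
  "qldrwvknsp" → prefix "qldrwvk" already present; 3 new (n, s, p)
  "qldrwvcsri" → prefix "qldrwv" already present; 4 new (c, s, r, i)
  "ehtbgxdie" → prefix "ehtbgxdi" already present; 1 new (e)
  "qldrwvc" → prefix "qldrwvc" already present; 0 new (none)
  "qldciim" → prefix "qldc" already present; 3 new (i, i, m)
Total nodes = 9 + 1 + 7 + 1 + 3 + 4 + 1 + 0 + 3 = 29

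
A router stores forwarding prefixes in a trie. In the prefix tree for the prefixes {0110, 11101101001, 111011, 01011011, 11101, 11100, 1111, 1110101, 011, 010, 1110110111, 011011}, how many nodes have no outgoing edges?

Leaves are exactly the stored words that no other stored word extends.
Those words: "01011011", "011011", "11100", "1110101", "11101101001", "1110110111", "1111"
Leaf count: 7

7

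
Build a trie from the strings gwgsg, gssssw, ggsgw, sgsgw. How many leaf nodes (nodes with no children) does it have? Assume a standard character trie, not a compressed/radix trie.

A leaf is a node with no children — equivalently, the end of a word that is not a proper prefix of any other stored word.
Those words: "ggsgw", "gssssw", "gwgsg", "sgsgw"
Leaf count: 4

4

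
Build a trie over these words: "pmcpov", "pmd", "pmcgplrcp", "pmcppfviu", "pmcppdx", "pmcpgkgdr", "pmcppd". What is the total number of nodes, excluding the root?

Trace insertions, counting only characters that open a new branch:
  "pmcpov" → 6 new (p, m, c, p, o, v)
  "pmd" → prefix "pm" already present; 1 new (d)
  "pmcgplrcp" → prefix "pmc" already present; 6 new (g, p, l, r, c, p)
  "pmcppfviu" → prefix "pmcp" already present; 5 new (p, f, v, i, u)
  "pmcppdx" → prefix "pmcpp" already present; 2 new (d, x)
  "pmcpgkgdr" → prefix "pmcp" already present; 5 new (g, k, g, d, r)
  "pmcppd" → prefix "pmcppd" already present; 0 new (none)
Total nodes = 6 + 1 + 6 + 5 + 2 + 5 + 0 = 25

25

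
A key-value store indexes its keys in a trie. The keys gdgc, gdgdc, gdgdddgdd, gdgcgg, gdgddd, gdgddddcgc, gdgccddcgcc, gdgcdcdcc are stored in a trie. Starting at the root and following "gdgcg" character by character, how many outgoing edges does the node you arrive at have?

1

The children of the "gdgcg" node are the distinct next characters among strings starting with "gdgcg".
Distinct next characters after "gdgcg": g.
That node has 1 child edge.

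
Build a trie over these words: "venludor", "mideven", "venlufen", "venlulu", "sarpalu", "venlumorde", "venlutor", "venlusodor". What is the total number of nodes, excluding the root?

40

Count nodes per top-level branch (shared prefixes stored once):
  'm'-branch (mideven): 7 nodes
  's'-branch (sarpalu): 7 nodes
  'v'-branch (venludor, venlufen, venlulu, venlumorde, venlusodor, venlutor): 26 nodes
Sum: 40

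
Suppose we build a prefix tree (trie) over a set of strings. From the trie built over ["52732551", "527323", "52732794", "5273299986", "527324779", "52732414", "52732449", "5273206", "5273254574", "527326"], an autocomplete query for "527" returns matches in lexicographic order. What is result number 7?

52732551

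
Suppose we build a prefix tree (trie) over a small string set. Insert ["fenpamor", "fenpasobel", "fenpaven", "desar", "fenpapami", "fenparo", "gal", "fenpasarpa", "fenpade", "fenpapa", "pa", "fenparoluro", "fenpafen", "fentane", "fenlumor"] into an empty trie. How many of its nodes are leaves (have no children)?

Leaves are exactly the stored words that no other stored word extends.
Those words: "desar", "fenlumor", "fenpade", "fenpafen", "fenpamor", "fenpapami", "fenparoluro", "fenpasarpa", "fenpasobel", "fenpaven", "fentane", "gal", "pa"
Leaf count: 13

13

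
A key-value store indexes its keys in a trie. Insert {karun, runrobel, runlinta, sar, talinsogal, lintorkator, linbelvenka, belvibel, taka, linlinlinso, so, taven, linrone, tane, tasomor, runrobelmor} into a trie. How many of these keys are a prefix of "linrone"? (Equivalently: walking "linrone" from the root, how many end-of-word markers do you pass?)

1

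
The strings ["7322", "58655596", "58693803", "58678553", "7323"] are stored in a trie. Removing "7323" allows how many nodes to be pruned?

Walk "7323" from the leaf back toward the root, removing each node that no remaining word uses.
The suffix "3" (1 node) is used only by "7323"; the node for "732" still has the child "2", so pruning stops there.
Nodes removed: 1

1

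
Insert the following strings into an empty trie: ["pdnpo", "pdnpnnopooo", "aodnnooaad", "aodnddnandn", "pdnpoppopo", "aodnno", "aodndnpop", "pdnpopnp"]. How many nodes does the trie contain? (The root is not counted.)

40

For each word, the new-node count is its length minus the longest prefix already in the trie:
  "pdnpo" → 5 new (p, d, n, p, o)
  "pdnpnnopooo" → prefix "pdnp" already present; 7 new (n, n, o, p, o, o, o)
  "aodnnooaad" → 10 new (a, o, d, n, n, o, o, a, a, d)
  "aodnddnandn" → prefix "aodn" already present; 7 new (d, d, n, a, n, d, n)
  "pdnpoppopo" → prefix "pdnpo" already present; 5 new (p, p, o, p, o)
  "aodnno" → prefix "aodnno" already present; 0 new (none)
  "aodndnpop" → prefix "aodnd" already present; 4 new (n, p, o, p)
  "pdnpopnp" → prefix "pdnpop" already present; 2 new (n, p)
Total nodes = 5 + 7 + 10 + 7 + 5 + 0 + 4 + 2 = 40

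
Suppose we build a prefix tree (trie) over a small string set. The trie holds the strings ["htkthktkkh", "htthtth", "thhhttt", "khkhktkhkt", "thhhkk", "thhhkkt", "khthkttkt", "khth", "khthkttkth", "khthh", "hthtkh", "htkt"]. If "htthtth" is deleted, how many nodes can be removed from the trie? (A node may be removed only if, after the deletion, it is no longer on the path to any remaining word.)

After clearing the end-marker at "htthtth", prune upward until reaching a node still needed by another word.
The suffix "thtth" (5 nodes) is used only by "htthtth"; the node for "ht" still has the child "k", so pruning stops there.
Nodes removed: 5

5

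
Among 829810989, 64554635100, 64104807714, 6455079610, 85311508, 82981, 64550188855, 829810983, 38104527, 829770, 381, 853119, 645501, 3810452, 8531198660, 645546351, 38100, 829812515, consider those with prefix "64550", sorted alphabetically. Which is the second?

DFS of the "64550" subtree visits, in order: "645501", "64550188855", "6455079610"
Position 2: 64550188855

64550188855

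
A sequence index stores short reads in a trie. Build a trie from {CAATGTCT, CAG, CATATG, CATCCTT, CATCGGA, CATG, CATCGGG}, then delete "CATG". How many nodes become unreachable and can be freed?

1

A node on "CATG"'s path can go only if nothing else ends at it or branches off below it.
The suffix "G" (1 node) is used only by "CATG"; the node for "CAT" still has the child "A", so pruning stops there.
Nodes removed: 1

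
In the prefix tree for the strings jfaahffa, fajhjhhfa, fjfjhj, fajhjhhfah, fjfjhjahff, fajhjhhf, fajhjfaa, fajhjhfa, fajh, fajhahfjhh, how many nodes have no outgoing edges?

6

A leaf is a node with no children — equivalently, the end of a word that is not a proper prefix of any other stored word.
Those words: "fajhahfjhh", "fajhjfaa", "fajhjhfa", "fajhjhhfah", "fjfjhjahff", "jfaahffa"
Leaf count: 6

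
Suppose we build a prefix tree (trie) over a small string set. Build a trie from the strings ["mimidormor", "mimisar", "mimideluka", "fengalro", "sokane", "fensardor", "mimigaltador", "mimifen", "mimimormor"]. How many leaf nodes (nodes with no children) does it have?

A leaf is a node with no children — equivalently, the end of a word that is not a proper prefix of any other stored word.
Those words: "fengalro", "fensardor", "mimideluka", "mimidormor", "mimifen", "mimigaltador", "mimimormor", "mimisar", "sokane"
Leaf count: 9

9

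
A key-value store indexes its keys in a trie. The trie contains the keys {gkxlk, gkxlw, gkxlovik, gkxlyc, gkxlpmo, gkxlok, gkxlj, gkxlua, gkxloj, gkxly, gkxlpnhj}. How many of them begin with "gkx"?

11

Walk to "gkx"; the words in its subtree are exactly those with that prefix.
Words under "gkx": gkxlj, gkxlk, gkxloj, gkxlok, gkxlovik, gkxlpmo, gkxlpnhj, gkxlua, gkxlw, gkxly, gkxlyc
Count: 11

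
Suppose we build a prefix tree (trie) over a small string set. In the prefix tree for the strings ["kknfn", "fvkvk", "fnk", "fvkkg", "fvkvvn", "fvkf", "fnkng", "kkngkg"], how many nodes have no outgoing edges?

7

A leaf is a node with no children — equivalently, the end of a word that is not a proper prefix of any other stored word.
Those words: "fnkng", "fvkf", "fvkkg", "fvkvk", "fvkvvn", "kknfn", "kkngkg"
Leaf count: 7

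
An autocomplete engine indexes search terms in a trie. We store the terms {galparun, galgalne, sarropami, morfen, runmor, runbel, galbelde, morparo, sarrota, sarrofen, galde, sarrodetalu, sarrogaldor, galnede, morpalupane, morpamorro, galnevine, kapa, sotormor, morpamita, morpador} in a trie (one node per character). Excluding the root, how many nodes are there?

Trace insertions, counting only characters that open a new branch:
  "galparun" → 8 new (g, a, l, p, a, r, u, n)
  "galgalne" → prefix "gal" already present; 5 new (g, a, l, n, e)
  "sarropami" → 9 new (s, a, r, r, o, p, a, m, i)
  "morfen" → 6 new (m, o, r, f, e, n)
  "runmor" → 6 new (r, u, n, m, o, r)
  "runbel" → prefix "run" already present; 3 new (b, e, l)
  "galbelde" → prefix "gal" already present; 5 new (b, e, l, d, e)
  "morparo" → prefix "mor" already present; 4 new (p, a, r, o)
  "sarrota" → prefix "sarro" already present; 2 new (t, a)
  "sarrofen" → prefix "sarro" already present; 3 new (f, e, n)
  "galde" → prefix "gal" already present; 2 new (d, e)
  "sarrodetalu" → prefix "sarro" already present; 6 new (d, e, t, a, l, u)
  "sarrogaldor" → prefix "sarro" already present; 6 new (g, a, l, d, o, r)
  "galnede" → prefix "gal" already present; 4 new (n, e, d, e)
  "morpalupane" → prefix "morpa" already present; 6 new (l, u, p, a, n, e)
  "morpamorro" → prefix "morpa" already present; 5 new (m, o, r, r, o)
  "galnevine" → prefix "galne" already present; 4 new (v, i, n, e)
  "kapa" → 4 new (k, a, p, a)
  "sotormor" → prefix "s" already present; 7 new (o, t, o, r, m, o, r)
  "morpamita" → prefix "morpam" already present; 3 new (i, t, a)
  "morpador" → prefix "morpa" already present; 3 new (d, o, r)
Total nodes = 8 + 5 + 9 + 6 + 6 + 3 + 5 + 4 + 2 + 3 + 2 + 6 + 6 + 4 + 6 + 5 + 4 + 4 + 7 + 3 + 3 = 101

101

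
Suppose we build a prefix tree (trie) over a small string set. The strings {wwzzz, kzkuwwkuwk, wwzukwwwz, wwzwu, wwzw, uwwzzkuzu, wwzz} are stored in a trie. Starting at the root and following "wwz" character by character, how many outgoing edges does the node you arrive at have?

Walk "wwz" from the root, arriving at one node.
Characters that immediately follow "wwz" among the stored strings: {u, w, z}.
That node has 3 child edges.

3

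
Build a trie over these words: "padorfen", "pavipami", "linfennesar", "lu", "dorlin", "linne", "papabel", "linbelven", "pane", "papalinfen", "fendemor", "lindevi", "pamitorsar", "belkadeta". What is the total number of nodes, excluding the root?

82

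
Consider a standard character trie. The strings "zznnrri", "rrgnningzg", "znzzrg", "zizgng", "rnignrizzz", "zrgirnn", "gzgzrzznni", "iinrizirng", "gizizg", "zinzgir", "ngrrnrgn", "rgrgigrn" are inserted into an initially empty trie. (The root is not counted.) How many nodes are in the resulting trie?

87

Trace insertions, counting only characters that open a new branch:
  "zznnrri" → 7 new (z, z, n, n, r, r, i)
  "rrgnningzg" → 10 new (r, r, g, n, n, i, n, g, z, g)
  "znzzrg" → prefix "z" already present; 5 new (n, z, z, r, g)
  "zizgng" → prefix "z" already present; 5 new (i, z, g, n, g)
  "rnignrizzz" → prefix "r" already present; 9 new (n, i, g, n, r, i, z, z, z)
  "zrgirnn" → prefix "z" already present; 6 new (r, g, i, r, n, n)
  "gzgzrzznni" → 10 new (g, z, g, z, r, z, z, n, n, i)
  "iinrizirng" → 10 new (i, i, n, r, i, z, i, r, n, g)
  "gizizg" → prefix "g" already present; 5 new (i, z, i, z, g)
  "zinzgir" → prefix "zi" already present; 5 new (n, z, g, i, r)
  "ngrrnrgn" → 8 new (n, g, r, r, n, r, g, n)
  "rgrgigrn" → prefix "r" already present; 7 new (g, r, g, i, g, r, n)
Total nodes = 7 + 10 + 5 + 5 + 9 + 6 + 10 + 10 + 5 + 5 + 8 + 7 = 87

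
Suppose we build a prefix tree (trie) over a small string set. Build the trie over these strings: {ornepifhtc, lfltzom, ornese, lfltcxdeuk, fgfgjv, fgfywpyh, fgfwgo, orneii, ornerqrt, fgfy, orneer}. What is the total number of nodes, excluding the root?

47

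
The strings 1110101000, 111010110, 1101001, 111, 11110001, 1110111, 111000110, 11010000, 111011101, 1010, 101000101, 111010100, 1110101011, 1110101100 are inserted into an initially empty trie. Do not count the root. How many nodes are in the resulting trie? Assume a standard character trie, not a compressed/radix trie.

44

Insert word by word; a character creates a node only if that edge doesn't already exist:
  "1110101000" → 10 new (1, 1, 1, 0, 1, 0, 1, 0, 0, 0)
  "111010110" → prefix "1110101" already present; 2 new (1, 0)
  "1101001" → prefix "11" already present; 5 new (0, 1, 0, 0, 1)
  "111" → prefix "111" already present; 0 new (none)
  "11110001" → prefix "111" already present; 5 new (1, 0, 0, 0, 1)
  "1110111" → prefix "11101" already present; 2 new (1, 1)
  "111000110" → prefix "1110" already present; 5 new (0, 0, 1, 1, 0)
  "11010000" → prefix "110100" already present; 2 new (0, 0)
  "111011101" → prefix "1110111" already present; 2 new (0, 1)
  "1010" → prefix "1" already present; 3 new (0, 1, 0)
  "101000101" → prefix "1010" already present; 5 new (0, 0, 1, 0, 1)
  "111010100" → prefix "111010100" already present; 0 new (none)
  "1110101011" → prefix "11101010" already present; 2 new (1, 1)
  "1110101100" → prefix "111010110" already present; 1 new (0)
Total nodes = 10 + 2 + 5 + 0 + 5 + 2 + 5 + 2 + 2 + 3 + 5 + 0 + 2 + 1 = 44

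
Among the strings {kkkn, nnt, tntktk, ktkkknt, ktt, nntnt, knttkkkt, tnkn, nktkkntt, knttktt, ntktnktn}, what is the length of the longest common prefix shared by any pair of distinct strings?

5

Look for the deepest trie node that still has at least two words in its subtree.
e.g. "knttkkkt" and "knttktt" share the prefix "knttk" of length 5; no pair shares a longer one.
Longest shared-prefix length: 5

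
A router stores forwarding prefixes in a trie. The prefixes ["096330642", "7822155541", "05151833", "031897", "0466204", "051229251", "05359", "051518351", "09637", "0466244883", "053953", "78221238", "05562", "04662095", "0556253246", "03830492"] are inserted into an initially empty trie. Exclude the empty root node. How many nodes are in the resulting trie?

76

Insert word by word; a character creates a node only if that edge doesn't already exist:
  "096330642" → 9 new (0, 9, 6, 3, 3, 0, 6, 4, 2)
  "7822155541" → 10 new (7, 8, 2, 2, 1, 5, 5, 5, 4, 1)
  "05151833" → prefix "0" already present; 7 new (5, 1, 5, 1, 8, 3, 3)
  "031897" → prefix "0" already present; 5 new (3, 1, 8, 9, 7)
  "0466204" → prefix "0" already present; 6 new (4, 6, 6, 2, 0, 4)
  "051229251" → prefix "051" already present; 6 new (2, 2, 9, 2, 5, 1)
  "05359" → prefix "05" already present; 3 new (3, 5, 9)
  "051518351" → prefix "0515183" already present; 2 new (5, 1)
  "09637" → prefix "0963" already present; 1 new (7)
  "0466244883" → prefix "04662" already present; 5 new (4, 4, 8, 8, 3)
  "053953" → prefix "053" already present; 3 new (9, 5, 3)
  "78221238" → prefix "78221" already present; 3 new (2, 3, 8)
  "05562" → prefix "05" already present; 3 new (5, 6, 2)
  "04662095" → prefix "046620" already present; 2 new (9, 5)
  "0556253246" → prefix "05562" already present; 5 new (5, 3, 2, 4, 6)
  "03830492" → prefix "03" already present; 6 new (8, 3, 0, 4, 9, 2)
Total nodes = 9 + 10 + 7 + 5 + 6 + 6 + 3 + 2 + 1 + 5 + 3 + 3 + 3 + 2 + 5 + 6 = 76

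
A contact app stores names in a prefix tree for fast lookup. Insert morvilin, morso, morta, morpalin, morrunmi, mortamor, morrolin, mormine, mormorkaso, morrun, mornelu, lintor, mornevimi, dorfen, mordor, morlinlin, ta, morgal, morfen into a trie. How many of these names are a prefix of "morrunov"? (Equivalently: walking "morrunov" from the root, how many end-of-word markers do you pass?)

Walk "morrunov" from the root; an end-of-word marker is hit whenever a stored word is a prefix of "morrunov".
Prefixes of the query that are stored words: "morrun"
Count: 1

1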